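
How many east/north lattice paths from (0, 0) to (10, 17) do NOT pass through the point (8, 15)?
Number of paths = 5494401

Total paths from (0, 0) to (10, 17): C(27, 10) = 8436285. Paths through (8, 15): (paths (0, 0) → (8, 15)) × (paths (8, 15) → (10, 17)) = C(23, 8) · C(4, 2) = 490314 · 6 = 2941884. Avoidance count = 8436285 − 2941884 = 5494401.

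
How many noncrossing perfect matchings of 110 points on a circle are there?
C_55 = 1759414616608818870992479875972

These noncrossing handshakes are counted by the Catalan number C_n = (1/(n + 1)) · C(2n, n). For n = 55: C_55 = (1/56) · C(110, 55) = 98527218530093856775578873054432/56 = 1759414616608818870992479875972.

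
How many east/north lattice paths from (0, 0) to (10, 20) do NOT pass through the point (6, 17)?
Number of paths = 26511870

Total paths from (0, 0) to (10, 20): C(30, 10) = 30045015. Paths through (6, 17): (paths (0, 0) → (6, 17)) × (paths (6, 17) → (10, 20)) = C(23, 6) · C(7, 4) = 100947 · 35 = 3533145. Avoidance count = 30045015 − 3533145 = 26511870.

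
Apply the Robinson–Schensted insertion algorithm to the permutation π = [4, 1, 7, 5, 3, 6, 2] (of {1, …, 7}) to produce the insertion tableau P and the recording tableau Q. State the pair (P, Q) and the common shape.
P = [1, 2, 6] / [3, 5] / [4] / [7];  Q = [1, 3, 6] / [2, 4] / [5] / [7];  common shape = (3, 2, 1, 1)

Row-insert the values π_1, π_2, … into P one at a time, bumping the leftmost entry strictly greater than the inserted value down to the next row. The recording tableau Q records, in position (i, j), the step at which that cell was added to P.
  Insert 4 (step 1): P = [4];  Q = [1]
  Insert 1 (step 2): P = [1] / [4];  Q = [1] / [2]
  Insert 7 (step 3): P = [1, 7] / [4];  Q = [1, 3] / [2]
  Insert 5 (step 4): P = [1, 5] / [4, 7];  Q = [1, 3] / [2, 4]
  Insert 3 (step 5): P = [1, 3] / [4, 5] / [7];  Q = [1, 3] / [2, 4] / [5]
  Insert 6 (step 6): P = [1, 3, 6] / [4, 5] / [7];  Q = [1, 3, 6] / [2, 4] / [5]
  Insert 2 (step 7): P = [1, 2, 6] / [3, 5] / [4] / [7];  Q = [1, 3, 6] / [2, 4] / [5] / [7]
Final shape: (3, 2, 1, 1).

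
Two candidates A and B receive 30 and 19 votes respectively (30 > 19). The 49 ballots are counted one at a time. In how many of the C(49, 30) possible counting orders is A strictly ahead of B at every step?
Strict-lead orderings = 4232010895376

Total orderings of the 49 votes with 30 for A: C(49, 30) = 18851684897584. By the Bertrand ballot formula (Cycle Lemma / reflection principle), the number of orderings in which A is strictly ahead of B throughout is (p − q)/(p + q) · C(p + q, p) = (30 − 19)/(30 + 19) · 18851684897584 = 4232010895376.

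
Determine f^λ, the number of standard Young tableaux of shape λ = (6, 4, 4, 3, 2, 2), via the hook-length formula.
# SYT of shape (6, 4, 4, 3, 2, 2) = 489771360

Hook-length formula: f^λ = n! / Π hook(c), product over all cells c of the Young diagram. For λ = (6, 4, 4, 3, 2, 2), n = 21 boxes. Hook lengths by row (left-to-right, top-to-bottom): [11, 10, 7, 5, 2, 1]; [8, 7, 4, 2]; [7, 6, 3, 1]; [5, 4, 1]; [3, 2]; [2, 1]. Product of hooks = 104315904000. So f^λ = 21! / 104315904000 = 51090942171709440000 / 104315904000 = 489771360.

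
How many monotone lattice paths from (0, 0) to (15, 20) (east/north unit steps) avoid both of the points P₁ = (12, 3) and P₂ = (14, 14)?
Number of paths = 2966856690

Inclusion–exclusion. Total paths: C(35, 15) = 3247943160. Through P₁: C(15, 12)·C(20, 3) = 518700. Through P₂: C(28, 14)·C(7, 1) = 280816200. Since P₁ is strictly southwest of P₂, a monotone path through both must visit P₁ then P₂; paths through both = C(15, 12)·C(13, 2)·C(7, 1) = 248430. Avoid both = 3247943160 − 518700 − 280816200 + 248430 = 2966856690.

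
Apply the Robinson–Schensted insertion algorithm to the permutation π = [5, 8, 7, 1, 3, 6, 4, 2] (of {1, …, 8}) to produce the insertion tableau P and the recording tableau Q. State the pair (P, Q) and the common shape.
P = [1, 2, 4] / [3, 6] / [5] / [7] / [8];  Q = [1, 2, 6] / [3, 5] / [4] / [7] / [8];  common shape = (3, 2, 1, 1, 1)

Row-insert the values π_1, π_2, … into P one at a time, bumping the leftmost entry strictly greater than the inserted value down to the next row. The recording tableau Q records, in position (i, j), the step at which that cell was added to P.
  Insert 5 (step 1): P = [5];  Q = [1]
  Insert 8 (step 2): P = [5, 8];  Q = [1, 2]
  Insert 7 (step 3): P = [5, 7] / [8];  Q = [1, 2] / [3]
  Insert 1 (step 4): P = [1, 7] / [5] / [8];  Q = [1, 2] / [3] / [4]
  Insert 3 (step 5): P = [1, 3] / [5, 7] / [8];  Q = [1, 2] / [3, 5] / [4]
  Insert 6 (step 6): P = [1, 3, 6] / [5, 7] / [8];  Q = [1, 2, 6] / [3, 5] / [4]
  Insert 4 (step 7): P = [1, 3, 4] / [5, 6] / [7] / [8];  Q = [1, 2, 6] / [3, 5] / [4] / [7]
  Insert 2 (step 8): P = [1, 2, 4] / [3, 6] / [5] / [7] / [8];  Q = [1, 2, 6] / [3, 5] / [4] / [7] / [8]
Final shape: (3, 2, 1, 1, 1).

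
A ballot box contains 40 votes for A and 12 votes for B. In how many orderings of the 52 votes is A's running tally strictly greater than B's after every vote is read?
Strict-lead orderings = 111127372930

Total orderings of the 52 votes with 40 for A: C(52, 40) = 206379406870. By the Bertrand ballot formula (Cycle Lemma / reflection principle), the number of orderings in which A is strictly ahead of B throughout is (p − q)/(p + q) · C(p + q, p) = (40 − 12)/(40 + 12) · 206379406870 = 111127372930.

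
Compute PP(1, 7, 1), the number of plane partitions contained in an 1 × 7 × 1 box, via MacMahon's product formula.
PP(1, 7, 1) = 8

Evaluate the triple product over i = 1..1, j = 1..7, k = 1..1. The factors are (2/1) · (3/2) · (4/3) · (5/4) · (6/5) · (7/6) · (8/7). The numerators and denominators telescope so the product is an integer; carrying out the multiplication exactly gives PP(1, 7, 1) = 8.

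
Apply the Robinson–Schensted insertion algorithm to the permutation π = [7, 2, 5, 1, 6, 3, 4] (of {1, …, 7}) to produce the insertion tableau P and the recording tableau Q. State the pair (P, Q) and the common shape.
P = [1, 3, 4] / [2, 5, 6] / [7];  Q = [1, 3, 5] / [2, 6, 7] / [4];  common shape = (3, 3, 1)

Row-insert the values π_1, π_2, … into P one at a time, bumping the leftmost entry strictly greater than the inserted value down to the next row. The recording tableau Q records, in position (i, j), the step at which that cell was added to P.
  Insert 7 (step 1): P = [7];  Q = [1]
  Insert 2 (step 2): P = [2] / [7];  Q = [1] / [2]
  Insert 5 (step 3): P = [2, 5] / [7];  Q = [1, 3] / [2]
  Insert 1 (step 4): P = [1, 5] / [2] / [7];  Q = [1, 3] / [2] / [4]
  Insert 6 (step 5): P = [1, 5, 6] / [2] / [7];  Q = [1, 3, 5] / [2] / [4]
  Insert 3 (step 6): P = [1, 3, 6] / [2, 5] / [7];  Q = [1, 3, 5] / [2, 6] / [4]
  Insert 4 (step 7): P = [1, 3, 4] / [2, 5, 6] / [7];  Q = [1, 3, 5] / [2, 6, 7] / [4]
Final shape: (3, 3, 1).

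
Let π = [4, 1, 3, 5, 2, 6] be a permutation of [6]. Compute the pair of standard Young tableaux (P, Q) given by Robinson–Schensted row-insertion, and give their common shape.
P = [1, 2, 5, 6] / [3] / [4];  Q = [1, 3, 4, 6] / [2] / [5];  common shape = (4, 1, 1)

Row-insert the values π_1, π_2, … into P one at a time, bumping the leftmost entry strictly greater than the inserted value down to the next row. The recording tableau Q records, in position (i, j), the step at which that cell was added to P.
  Insert 4 (step 1): P = [4];  Q = [1]
  Insert 1 (step 2): P = [1] / [4];  Q = [1] / [2]
  Insert 3 (step 3): P = [1, 3] / [4];  Q = [1, 3] / [2]
  Insert 5 (step 4): P = [1, 3, 5] / [4];  Q = [1, 3, 4] / [2]
  Insert 2 (step 5): P = [1, 2, 5] / [3] / [4];  Q = [1, 3, 4] / [2] / [5]
  Insert 6 (step 6): P = [1, 2, 5, 6] / [3] / [4];  Q = [1, 3, 4, 6] / [2] / [5]
Final shape: (4, 1, 1).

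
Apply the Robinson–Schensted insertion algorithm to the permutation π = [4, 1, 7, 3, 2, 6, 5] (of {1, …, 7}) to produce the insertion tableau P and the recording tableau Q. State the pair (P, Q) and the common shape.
P = [1, 2, 5] / [3, 6] / [4, 7];  Q = [1, 3, 6] / [2, 4] / [5, 7];  common shape = (3, 2, 2)

Row-insert the values π_1, π_2, … into P one at a time, bumping the leftmost entry strictly greater than the inserted value down to the next row. The recording tableau Q records, in position (i, j), the step at which that cell was added to P.
  Insert 4 (step 1): P = [4];  Q = [1]
  Insert 1 (step 2): P = [1] / [4];  Q = [1] / [2]
  Insert 7 (step 3): P = [1, 7] / [4];  Q = [1, 3] / [2]
  Insert 3 (step 4): P = [1, 3] / [4, 7];  Q = [1, 3] / [2, 4]
  Insert 2 (step 5): P = [1, 2] / [3, 7] / [4];  Q = [1, 3] / [2, 4] / [5]
  Insert 6 (step 6): P = [1, 2, 6] / [3, 7] / [4];  Q = [1, 3, 6] / [2, 4] / [5]
  Insert 5 (step 7): P = [1, 2, 5] / [3, 6] / [4, 7];  Q = [1, 3, 6] / [2, 4] / [5, 7]
Final shape: (3, 2, 2).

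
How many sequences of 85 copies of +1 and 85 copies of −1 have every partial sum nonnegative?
C_85 = 1063353702922273835973036658043476458723103404520

These ballot sequences are counted by the Catalan number C_n = (1/(n + 1)) · C(2n, n). For n = 85: C_85 = (1/86) · C(170, 85) = 91448418451315549893681152591738975450186892788720/86 = 1063353702922273835973036658043476458723103404520.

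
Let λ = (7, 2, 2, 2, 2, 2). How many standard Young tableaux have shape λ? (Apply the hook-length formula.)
# SYT of shape (7, 2, 2, 2, 2, 2) = 259896

Hook-length formula: f^λ = n! / Π hook(c), product over all cells c of the Young diagram. For λ = (7, 2, 2, 2, 2, 2), n = 17 boxes. Hook lengths by row (left-to-right, top-to-bottom): [12, 11, 5, 4, 3, 2, 1]; [6, 5]; [5, 4]; [4, 3]; [3, 2]; [2, 1]. Product of hooks = 1368576000. So f^λ = 17! / 1368576000 = 355687428096000 / 1368576000 = 259896.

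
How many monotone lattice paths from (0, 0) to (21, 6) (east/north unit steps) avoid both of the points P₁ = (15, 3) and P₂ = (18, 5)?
Number of paths = 125510

Inclusion–exclusion. Total paths: C(27, 21) = 296010. Through P₁: C(18, 15)·C(9, 6) = 68544. Through P₂: C(23, 18)·C(4, 3) = 134596. Since P₁ is strictly southwest of P₂, a monotone path through both must visit P₁ then P₂; paths through both = C(18, 15)·C(5, 3)·C(4, 3) = 32640. Avoid both = 296010 − 68544 − 134596 + 32640 = 125510.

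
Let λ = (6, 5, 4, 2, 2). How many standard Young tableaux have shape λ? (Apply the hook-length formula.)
# SYT of shape (6, 5, 4, 2, 2) = 31039008

Hook-length formula: f^λ = n! / Π hook(c), product over all cells c of the Young diagram. For λ = (6, 5, 4, 2, 2), n = 19 boxes. Hook lengths by row (left-to-right, top-to-bottom): [10, 9, 6, 5, 3, 1]; [8, 7, 4, 3, 1]; [6, 5, 2, 1]; [3, 2]; [2, 1]. Product of hooks = 3919104000. So f^λ = 19! / 3919104000 = 121645100408832000 / 3919104000 = 31039008.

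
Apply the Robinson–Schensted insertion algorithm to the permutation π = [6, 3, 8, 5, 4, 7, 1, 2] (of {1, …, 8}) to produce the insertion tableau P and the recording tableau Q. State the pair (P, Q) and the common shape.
P = [1, 2, 7] / [3, 4] / [5, 8] / [6];  Q = [1, 3, 6] / [2, 4] / [5, 8] / [7];  common shape = (3, 2, 2, 1)

Row-insert the values π_1, π_2, … into P one at a time, bumping the leftmost entry strictly greater than the inserted value down to the next row. The recording tableau Q records, in position (i, j), the step at which that cell was added to P.
  Insert 6 (step 1): P = [6];  Q = [1]
  Insert 3 (step 2): P = [3] / [6];  Q = [1] / [2]
  Insert 8 (step 3): P = [3, 8] / [6];  Q = [1, 3] / [2]
  Insert 5 (step 4): P = [3, 5] / [6, 8];  Q = [1, 3] / [2, 4]
  Insert 4 (step 5): P = [3, 4] / [5, 8] / [6];  Q = [1, 3] / [2, 4] / [5]
  Insert 7 (step 6): P = [3, 4, 7] / [5, 8] / [6];  Q = [1, 3, 6] / [2, 4] / [5]
  Insert 1 (step 7): P = [1, 4, 7] / [3, 8] / [5] / [6];  Q = [1, 3, 6] / [2, 4] / [5] / [7]
  Insert 2 (step 8): P = [1, 2, 7] / [3, 4] / [5, 8] / [6];  Q = [1, 3, 6] / [2, 4] / [5, 8] / [7]
Final shape: (3, 2, 2, 1).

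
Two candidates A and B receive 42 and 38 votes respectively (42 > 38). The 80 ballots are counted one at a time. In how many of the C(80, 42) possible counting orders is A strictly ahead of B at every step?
Strict-lead orderings = 4869664507084913916380

Total orderings of the 80 votes with 42 for A: C(80, 42) = 97393290141698278327600. By the Bertrand ballot formula (Cycle Lemma / reflection principle), the number of orderings in which A is strictly ahead of B throughout is (p − q)/(p + q) · C(p + q, p) = (42 − 38)/(42 + 38) · 97393290141698278327600 = 4869664507084913916380.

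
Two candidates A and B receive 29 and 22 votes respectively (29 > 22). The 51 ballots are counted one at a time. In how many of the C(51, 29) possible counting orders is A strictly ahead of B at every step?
Strict-lead orderings = 21422369201800

Total orderings of the 51 votes with 29 for A: C(51, 29) = 156077261327400. By the Bertrand ballot formula (Cycle Lemma / reflection principle), the number of orderings in which A is strictly ahead of B throughout is (p − q)/(p + q) · C(p + q, p) = (29 − 22)/(29 + 22) · 156077261327400 = 21422369201800.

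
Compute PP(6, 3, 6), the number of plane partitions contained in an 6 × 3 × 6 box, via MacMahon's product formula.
PP(6, 3, 6) = 24293412

Evaluate the triple product over i = 1..6, j = 1..3, k = 1..6. The factors are (2/1) · (3/2) · (4/3) · (5/4) · (6/5) · (7/6) · (3/2) · (4/3) · … (108 factors total). The numerators and denominators telescope so the product is an integer; carrying out the multiplication exactly gives PP(6, 3, 6) = 24293412.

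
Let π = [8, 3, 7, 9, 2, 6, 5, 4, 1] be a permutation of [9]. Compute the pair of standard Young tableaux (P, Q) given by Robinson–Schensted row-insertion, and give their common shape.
P = [1, 4, 9] / [2, 5] / [3] / [6] / [7] / [8];  Q = [1, 3, 4] / [2, 6] / [5] / [7] / [8] / [9];  common shape = (3, 2, 1, 1, 1, 1)

Row-insert the values π_1, π_2, … into P one at a time, bumping the leftmost entry strictly greater than the inserted value down to the next row. The recording tableau Q records, in position (i, j), the step at which that cell was added to P.
  Insert 8 (step 1): P = [8];  Q = [1]
  Insert 3 (step 2): P = [3] / [8];  Q = [1] / [2]
  Insert 7 (step 3): P = [3, 7] / [8];  Q = [1, 3] / [2]
  Insert 9 (step 4): P = [3, 7, 9] / [8];  Q = [1, 3, 4] / [2]
  Insert 2 (step 5): P = [2, 7, 9] / [3] / [8];  Q = [1, 3, 4] / [2] / [5]
  Insert 6 (step 6): P = [2, 6, 9] / [3, 7] / [8];  Q = [1, 3, 4] / [2, 6] / [5]
  Insert 5 (step 7): P = [2, 5, 9] / [3, 6] / [7] / [8];  Q = [1, 3, 4] / [2, 6] / [5] / [7]
  Insert 4 (step 8): P = [2, 4, 9] / [3, 5] / [6] / [7] / [8];  Q = [1, 3, 4] / [2, 6] / [5] / [7] / [8]
  Insert 1 (step 9): P = [1, 4, 9] / [2, 5] / [3] / [6] / [7] / [8];  Q = [1, 3, 4] / [2, 6] / [5] / [7] / [8] / [9]
Final shape: (3, 2, 1, 1, 1, 1).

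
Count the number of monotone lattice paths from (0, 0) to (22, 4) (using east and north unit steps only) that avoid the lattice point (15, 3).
Number of paths = 8422

Total paths from (0, 0) to (22, 4): C(26, 22) = 14950. Paths through (15, 3): (paths (0, 0) → (15, 3)) × (paths (15, 3) → (22, 4)) = C(18, 15) · C(8, 7) = 816 · 8 = 6528. Avoidance count = 14950 − 6528 = 8422.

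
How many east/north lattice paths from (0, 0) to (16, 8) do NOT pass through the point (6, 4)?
Number of paths = 525261

Total paths from (0, 0) to (16, 8): C(24, 16) = 735471. Paths through (6, 4): (paths (0, 0) → (6, 4)) × (paths (6, 4) → (16, 8)) = C(10, 6) · C(14, 10) = 210 · 1001 = 210210. Avoidance count = 735471 − 210210 = 525261.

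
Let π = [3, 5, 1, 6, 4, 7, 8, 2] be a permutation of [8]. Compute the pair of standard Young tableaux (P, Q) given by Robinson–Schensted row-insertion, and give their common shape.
P = [1, 2, 6, 7, 8] / [3, 4] / [5];  Q = [1, 2, 4, 6, 7] / [3, 5] / [8];  common shape = (5, 2, 1)

Row-insert the values π_1, π_2, … into P one at a time, bumping the leftmost entry strictly greater than the inserted value down to the next row. The recording tableau Q records, in position (i, j), the step at which that cell was added to P.
  Insert 3 (step 1): P = [3];  Q = [1]
  Insert 5 (step 2): P = [3, 5];  Q = [1, 2]
  Insert 1 (step 3): P = [1, 5] / [3];  Q = [1, 2] / [3]
  Insert 6 (step 4): P = [1, 5, 6] / [3];  Q = [1, 2, 4] / [3]
  Insert 4 (step 5): P = [1, 4, 6] / [3, 5];  Q = [1, 2, 4] / [3, 5]
  Insert 7 (step 6): P = [1, 4, 6, 7] / [3, 5];  Q = [1, 2, 4, 6] / [3, 5]
  Insert 8 (step 7): P = [1, 4, 6, 7, 8] / [3, 5];  Q = [1, 2, 4, 6, 7] / [3, 5]
  Insert 2 (step 8): P = [1, 2, 6, 7, 8] / [3, 4] / [5];  Q = [1, 2, 4, 6, 7] / [3, 5] / [8]
Final shape: (5, 2, 1).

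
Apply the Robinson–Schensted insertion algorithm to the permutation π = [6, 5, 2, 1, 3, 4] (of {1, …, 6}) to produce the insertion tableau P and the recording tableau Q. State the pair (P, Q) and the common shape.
P = [1, 3, 4] / [2] / [5] / [6];  Q = [1, 5, 6] / [2] / [3] / [4];  common shape = (3, 1, 1, 1)

Row-insert the values π_1, π_2, … into P one at a time, bumping the leftmost entry strictly greater than the inserted value down to the next row. The recording tableau Q records, in position (i, j), the step at which that cell was added to P.
  Insert 6 (step 1): P = [6];  Q = [1]
  Insert 5 (step 2): P = [5] / [6];  Q = [1] / [2]
  Insert 2 (step 3): P = [2] / [5] / [6];  Q = [1] / [2] / [3]
  Insert 1 (step 4): P = [1] / [2] / [5] / [6];  Q = [1] / [2] / [3] / [4]
  Insert 3 (step 5): P = [1, 3] / [2] / [5] / [6];  Q = [1, 5] / [2] / [3] / [4]
  Insert 4 (step 6): P = [1, 3, 4] / [2] / [5] / [6];  Q = [1, 5, 6] / [2] / [3] / [4]
Final shape: (3, 1, 1, 1).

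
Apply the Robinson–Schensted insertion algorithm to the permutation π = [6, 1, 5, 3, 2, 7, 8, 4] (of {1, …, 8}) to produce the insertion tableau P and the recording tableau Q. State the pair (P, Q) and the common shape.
P = [1, 2, 4, 8] / [3, 7] / [5] / [6];  Q = [1, 3, 6, 7] / [2, 8] / [4] / [5];  common shape = (4, 2, 1, 1)

Row-insert the values π_1, π_2, … into P one at a time, bumping the leftmost entry strictly greater than the inserted value down to the next row. The recording tableau Q records, in position (i, j), the step at which that cell was added to P.
  Insert 6 (step 1): P = [6];  Q = [1]
  Insert 1 (step 2): P = [1] / [6];  Q = [1] / [2]
  Insert 5 (step 3): P = [1, 5] / [6];  Q = [1, 3] / [2]
  Insert 3 (step 4): P = [1, 3] / [5] / [6];  Q = [1, 3] / [2] / [4]
  Insert 2 (step 5): P = [1, 2] / [3] / [5] / [6];  Q = [1, 3] / [2] / [4] / [5]
  Insert 7 (step 6): P = [1, 2, 7] / [3] / [5] / [6];  Q = [1, 3, 6] / [2] / [4] / [5]
  Insert 8 (step 7): P = [1, 2, 7, 8] / [3] / [5] / [6];  Q = [1, 3, 6, 7] / [2] / [4] / [5]
  Insert 4 (step 8): P = [1, 2, 4, 8] / [3, 7] / [5] / [6];  Q = [1, 3, 6, 7] / [2, 8] / [4] / [5]
Final shape: (4, 2, 1, 1).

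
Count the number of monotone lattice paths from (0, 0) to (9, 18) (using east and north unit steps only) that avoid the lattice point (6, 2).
Number of paths = 4659693

Total paths from (0, 0) to (9, 18): C(27, 9) = 4686825. Paths through (6, 2): (paths (0, 0) → (6, 2)) × (paths (6, 2) → (9, 18)) = C(8, 6) · C(19, 3) = 28 · 969 = 27132. Avoidance count = 4686825 − 27132 = 4659693.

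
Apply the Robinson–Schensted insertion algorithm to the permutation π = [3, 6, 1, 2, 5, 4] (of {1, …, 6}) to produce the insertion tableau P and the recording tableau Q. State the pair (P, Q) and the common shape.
P = [1, 2, 4] / [3, 5] / [6];  Q = [1, 2, 5] / [3, 4] / [6];  common shape = (3, 2, 1)

Row-insert the values π_1, π_2, … into P one at a time, bumping the leftmost entry strictly greater than the inserted value down to the next row. The recording tableau Q records, in position (i, j), the step at which that cell was added to P.
  Insert 3 (step 1): P = [3];  Q = [1]
  Insert 6 (step 2): P = [3, 6];  Q = [1, 2]
  Insert 1 (step 3): P = [1, 6] / [3];  Q = [1, 2] / [3]
  Insert 2 (step 4): P = [1, 2] / [3, 6];  Q = [1, 2] / [3, 4]
  Insert 5 (step 5): P = [1, 2, 5] / [3, 6];  Q = [1, 2, 5] / [3, 4]
  Insert 4 (step 6): P = [1, 2, 4] / [3, 5] / [6];  Q = [1, 2, 5] / [3, 4] / [6]
Final shape: (3, 2, 1).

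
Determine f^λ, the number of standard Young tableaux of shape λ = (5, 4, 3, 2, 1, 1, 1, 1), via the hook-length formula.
# SYT of shape (5, 4, 3, 2, 1, 1, 1, 1) = 9801792

Hook-length formula: f^λ = n! / Π hook(c), product over all cells c of the Young diagram. For λ = (5, 4, 3, 2, 1, 1, 1, 1), n = 18 boxes. Hook lengths by row (left-to-right, top-to-bottom): [12, 7, 5, 3, 1]; [10, 5, 3, 1]; [8, 3, 1]; [6, 1]; [4]; [3]; [2]; [1]. Product of hooks = 653184000. So f^λ = 18! / 653184000 = 6402373705728000 / 653184000 = 9801792.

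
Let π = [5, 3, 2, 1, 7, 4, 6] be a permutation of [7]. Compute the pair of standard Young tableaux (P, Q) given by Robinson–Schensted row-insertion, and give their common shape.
P = [1, 4, 6] / [2, 7] / [3] / [5];  Q = [1, 5, 7] / [2, 6] / [3] / [4];  common shape = (3, 2, 1, 1)

Row-insert the values π_1, π_2, … into P one at a time, bumping the leftmost entry strictly greater than the inserted value down to the next row. The recording tableau Q records, in position (i, j), the step at which that cell was added to P.
  Insert 5 (step 1): P = [5];  Q = [1]
  Insert 3 (step 2): P = [3] / [5];  Q = [1] / [2]
  Insert 2 (step 3): P = [2] / [3] / [5];  Q = [1] / [2] / [3]
  Insert 1 (step 4): P = [1] / [2] / [3] / [5];  Q = [1] / [2] / [3] / [4]
  Insert 7 (step 5): P = [1, 7] / [2] / [3] / [5];  Q = [1, 5] / [2] / [3] / [4]
  Insert 4 (step 6): P = [1, 4] / [2, 7] / [3] / [5];  Q = [1, 5] / [2, 6] / [3] / [4]
  Insert 6 (step 7): P = [1, 4, 6] / [2, 7] / [3] / [5];  Q = [1, 5, 7] / [2, 6] / [3] / [4]
Final shape: (3, 2, 1, 1).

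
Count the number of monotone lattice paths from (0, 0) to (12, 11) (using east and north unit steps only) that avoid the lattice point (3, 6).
Number of paths = 1183910

Total paths from (0, 0) to (12, 11): C(23, 12) = 1352078. Paths through (3, 6): (paths (0, 0) → (3, 6)) × (paths (3, 6) → (12, 11)) = C(9, 3) · C(14, 9) = 84 · 2002 = 168168. Avoidance count = 1352078 − 168168 = 1183910.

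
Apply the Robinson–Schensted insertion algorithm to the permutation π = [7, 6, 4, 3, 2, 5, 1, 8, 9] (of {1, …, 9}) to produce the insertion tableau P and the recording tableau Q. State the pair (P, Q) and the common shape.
P = [1, 5, 8, 9] / [2] / [3] / [4] / [6] / [7];  Q = [1, 6, 8, 9] / [2] / [3] / [4] / [5] / [7];  common shape = (4, 1, 1, 1, 1, 1)

Row-insert the values π_1, π_2, … into P one at a time, bumping the leftmost entry strictly greater than the inserted value down to the next row. The recording tableau Q records, in position (i, j), the step at which that cell was added to P.
  Insert 7 (step 1): P = [7];  Q = [1]
  Insert 6 (step 2): P = [6] / [7];  Q = [1] / [2]
  Insert 4 (step 3): P = [4] / [6] / [7];  Q = [1] / [2] / [3]
  Insert 3 (step 4): P = [3] / [4] / [6] / [7];  Q = [1] / [2] / [3] / [4]
  Insert 2 (step 5): P = [2] / [3] / [4] / [6] / [7];  Q = [1] / [2] / [3] / [4] / [5]
  Insert 5 (step 6): P = [2, 5] / [3] / [4] / [6] / [7];  Q = [1, 6] / [2] / [3] / [4] / [5]
  Insert 1 (step 7): P = [1, 5] / [2] / [3] / [4] / [6] / [7];  Q = [1, 6] / [2] / [3] / [4] / [5] / [7]
  Insert 8 (step 8): P = [1, 5, 8] / [2] / [3] / [4] / [6] / [7];  Q = [1, 6, 8] / [2] / [3] / [4] / [5] / [7]
  Insert 9 (step 9): P = [1, 5, 8, 9] / [2] / [3] / [4] / [6] / [7];  Q = [1, 6, 8, 9] / [2] / [3] / [4] / [5] / [7]
Final shape: (4, 1, 1, 1, 1, 1).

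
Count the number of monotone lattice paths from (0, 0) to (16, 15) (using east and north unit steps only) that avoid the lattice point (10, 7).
Number of paths = 242137851

Total paths from (0, 0) to (16, 15): C(31, 16) = 300540195. Paths through (10, 7): (paths (0, 0) → (10, 7)) × (paths (10, 7) → (16, 15)) = C(17, 10) · C(14, 6) = 19448 · 3003 = 58402344. Avoidance count = 300540195 − 58402344 = 242137851.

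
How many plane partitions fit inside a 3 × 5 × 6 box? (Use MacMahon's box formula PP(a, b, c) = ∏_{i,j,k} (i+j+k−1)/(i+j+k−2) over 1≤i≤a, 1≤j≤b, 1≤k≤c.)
PP(3, 5, 6) = 3737448

Evaluate the triple product over i = 1..3, j = 1..5, k = 1..6. The factors are (2/1) · (3/2) · (4/3) · (5/4) · (6/5) · (7/6) · (3/2) · (4/3) · … (90 factors total). The numerators and denominators telescope so the product is an integer; carrying out the multiplication exactly gives PP(3, 5, 6) = 3737448.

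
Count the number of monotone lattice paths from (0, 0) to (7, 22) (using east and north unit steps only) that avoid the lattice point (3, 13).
Number of paths = 1160380

Total paths from (0, 0) to (7, 22): C(29, 7) = 1560780. Paths through (3, 13): (paths (0, 0) → (3, 13)) × (paths (3, 13) → (7, 22)) = C(16, 3) · C(13, 4) = 560 · 715 = 400400. Avoidance count = 1560780 − 400400 = 1160380.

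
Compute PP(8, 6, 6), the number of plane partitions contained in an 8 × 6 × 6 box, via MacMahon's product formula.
PP(8, 6, 6) = 469699956117392

Evaluate the triple product over i = 1..8, j = 1..6, k = 1..6. The factors are (2/1) · (3/2) · (4/3) · (5/4) · (6/5) · (7/6) · (3/2) · (4/3) · … (288 factors total). The numerators and denominators telescope so the product is an integer; carrying out the multiplication exactly gives PP(8, 6, 6) = 469699956117392.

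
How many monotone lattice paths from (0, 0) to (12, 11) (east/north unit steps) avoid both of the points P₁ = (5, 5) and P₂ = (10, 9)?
Number of paths = 555890

Inclusion–exclusion. Total paths: C(23, 12) = 1352078. Through P₁: C(10, 5)·C(13, 7) = 432432. Through P₂: C(19, 10)·C(4, 2) = 554268. Since P₁ is strictly southwest of P₂, a monotone path through both must visit P₁ then P₂; paths through both = C(10, 5)·C(9, 5)·C(4, 2) = 190512. Avoid both = 1352078 − 432432 − 554268 + 190512 = 555890.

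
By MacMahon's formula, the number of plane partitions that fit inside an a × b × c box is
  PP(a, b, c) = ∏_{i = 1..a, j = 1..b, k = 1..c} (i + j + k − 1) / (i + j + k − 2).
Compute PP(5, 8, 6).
PP(5, 8, 6) = 7997986868872

Evaluate the triple product over i = 1..5, j = 1..8, k = 1..6. The factors are (2/1) · (3/2) · (4/3) · (5/4) · (6/5) · (7/6) · (3/2) · (4/3) · … (240 factors total). The numerators and denominators telescope so the product is an integer; carrying out the multiplication exactly gives PP(5, 8, 6) = 7997986868872.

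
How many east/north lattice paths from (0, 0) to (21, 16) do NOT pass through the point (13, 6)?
Number of paths = 11688532614

Total paths from (0, 0) to (21, 16): C(37, 21) = 12875774670. Paths through (13, 6): (paths (0, 0) → (13, 6)) × (paths (13, 6) → (21, 16)) = C(19, 13) · C(18, 8) = 27132 · 43758 = 1187242056. Avoidance count = 12875774670 − 1187242056 = 11688532614.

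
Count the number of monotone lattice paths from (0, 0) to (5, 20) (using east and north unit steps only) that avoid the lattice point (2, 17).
Number of paths = 49710

Total paths from (0, 0) to (5, 20): C(25, 5) = 53130. Paths through (2, 17): (paths (0, 0) → (2, 17)) × (paths (2, 17) → (5, 20)) = C(19, 2) · C(6, 3) = 171 · 20 = 3420. Avoidance count = 53130 − 3420 = 49710.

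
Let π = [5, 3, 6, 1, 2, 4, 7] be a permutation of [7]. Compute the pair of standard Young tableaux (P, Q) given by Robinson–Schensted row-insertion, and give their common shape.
P = [1, 2, 4, 7] / [3, 6] / [5];  Q = [1, 3, 6, 7] / [2, 5] / [4];  common shape = (4, 2, 1)

Row-insert the values π_1, π_2, … into P one at a time, bumping the leftmost entry strictly greater than the inserted value down to the next row. The recording tableau Q records, in position (i, j), the step at which that cell was added to P.
  Insert 5 (step 1): P = [5];  Q = [1]
  Insert 3 (step 2): P = [3] / [5];  Q = [1] / [2]
  Insert 6 (step 3): P = [3, 6] / [5];  Q = [1, 3] / [2]
  Insert 1 (step 4): P = [1, 6] / [3] / [5];  Q = [1, 3] / [2] / [4]
  Insert 2 (step 5): P = [1, 2] / [3, 6] / [5];  Q = [1, 3] / [2, 5] / [4]
  Insert 4 (step 6): P = [1, 2, 4] / [3, 6] / [5];  Q = [1, 3, 6] / [2, 5] / [4]
  Insert 7 (step 7): P = [1, 2, 4, 7] / [3, 6] / [5];  Q = [1, 3, 6, 7] / [2, 5] / [4]
Final shape: (4, 2, 1).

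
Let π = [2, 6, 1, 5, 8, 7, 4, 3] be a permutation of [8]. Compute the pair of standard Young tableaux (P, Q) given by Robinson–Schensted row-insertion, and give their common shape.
P = [1, 3, 7] / [2, 4, 8] / [5] / [6];  Q = [1, 2, 5] / [3, 4, 6] / [7] / [8];  common shape = (3, 3, 1, 1)

Row-insert the values π_1, π_2, … into P one at a time, bumping the leftmost entry strictly greater than the inserted value down to the next row. The recording tableau Q records, in position (i, j), the step at which that cell was added to P.
  Insert 2 (step 1): P = [2];  Q = [1]
  Insert 6 (step 2): P = [2, 6];  Q = [1, 2]
  Insert 1 (step 3): P = [1, 6] / [2];  Q = [1, 2] / [3]
  Insert 5 (step 4): P = [1, 5] / [2, 6];  Q = [1, 2] / [3, 4]
  Insert 8 (step 5): P = [1, 5, 8] / [2, 6];  Q = [1, 2, 5] / [3, 4]
  Insert 7 (step 6): P = [1, 5, 7] / [2, 6, 8];  Q = [1, 2, 5] / [3, 4, 6]
  Insert 4 (step 7): P = [1, 4, 7] / [2, 5, 8] / [6];  Q = [1, 2, 5] / [3, 4, 6] / [7]
  Insert 3 (step 8): P = [1, 3, 7] / [2, 4, 8] / [5] / [6];  Q = [1, 2, 5] / [3, 4, 6] / [7] / [8]
Final shape: (3, 3, 1, 1).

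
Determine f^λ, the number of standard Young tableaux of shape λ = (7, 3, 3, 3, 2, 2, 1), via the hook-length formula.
# SYT of shape (7, 3, 3, 3, 2, 2, 1) = 320496750

Hook-length formula: f^λ = n! / Π hook(c), product over all cells c of the Young diagram. For λ = (7, 3, 3, 3, 2, 2, 1), n = 21 boxes. Hook lengths by row (left-to-right, top-to-bottom): [13, 11, 8, 4, 3, 2, 1]; [8, 6, 3]; [7, 5, 2]; [6, 4, 1]; [4, 2]; [3, 1]; [1]. Product of hooks = 159411732480. So f^λ = 21! / 159411732480 = 51090942171709440000 / 159411732480 = 320496750.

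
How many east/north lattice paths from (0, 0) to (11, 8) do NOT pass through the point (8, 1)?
Number of paths = 74502

Total paths from (0, 0) to (11, 8): C(19, 11) = 75582. Paths through (8, 1): (paths (0, 0) → (8, 1)) × (paths (8, 1) → (11, 8)) = C(9, 8) · C(10, 3) = 9 · 120 = 1080. Avoidance count = 75582 − 1080 = 74502.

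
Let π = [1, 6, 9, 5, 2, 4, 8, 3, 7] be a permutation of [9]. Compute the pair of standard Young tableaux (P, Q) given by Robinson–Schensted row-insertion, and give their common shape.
P = [1, 2, 3, 7] / [4, 8] / [5, 9] / [6];  Q = [1, 2, 3, 7] / [4, 6] / [5, 9] / [8];  common shape = (4, 2, 2, 1)

Row-insert the values π_1, π_2, … into P one at a time, bumping the leftmost entry strictly greater than the inserted value down to the next row. The recording tableau Q records, in position (i, j), the step at which that cell was added to P.
  Insert 1 (step 1): P = [1];  Q = [1]
  Insert 6 (step 2): P = [1, 6];  Q = [1, 2]
  Insert 9 (step 3): P = [1, 6, 9];  Q = [1, 2, 3]
  Insert 5 (step 4): P = [1, 5, 9] / [6];  Q = [1, 2, 3] / [4]
  Insert 2 (step 5): P = [1, 2, 9] / [5] / [6];  Q = [1, 2, 3] / [4] / [5]
  Insert 4 (step 6): P = [1, 2, 4] / [5, 9] / [6];  Q = [1, 2, 3] / [4, 6] / [5]
  Insert 8 (step 7): P = [1, 2, 4, 8] / [5, 9] / [6];  Q = [1, 2, 3, 7] / [4, 6] / [5]
  Insert 3 (step 8): P = [1, 2, 3, 8] / [4, 9] / [5] / [6];  Q = [1, 2, 3, 7] / [4, 6] / [5] / [8]
  Insert 7 (step 9): P = [1, 2, 3, 7] / [4, 8] / [5, 9] / [6];  Q = [1, 2, 3, 7] / [4, 6] / [5, 9] / [8]
Final shape: (4, 2, 2, 1).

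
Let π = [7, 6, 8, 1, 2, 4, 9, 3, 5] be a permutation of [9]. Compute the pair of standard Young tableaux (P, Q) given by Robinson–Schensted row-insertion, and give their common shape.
P = [1, 2, 3, 5] / [4, 8, 9] / [6] / [7];  Q = [1, 3, 6, 7] / [2, 5, 9] / [4] / [8];  common shape = (4, 3, 1, 1)

Row-insert the values π_1, π_2, … into P one at a time, bumping the leftmost entry strictly greater than the inserted value down to the next row. The recording tableau Q records, in position (i, j), the step at which that cell was added to P.
  Insert 7 (step 1): P = [7];  Q = [1]
  Insert 6 (step 2): P = [6] / [7];  Q = [1] / [2]
  Insert 8 (step 3): P = [6, 8] / [7];  Q = [1, 3] / [2]
  Insert 1 (step 4): P = [1, 8] / [6] / [7];  Q = [1, 3] / [2] / [4]
  Insert 2 (step 5): P = [1, 2] / [6, 8] / [7];  Q = [1, 3] / [2, 5] / [4]
  Insert 4 (step 6): P = [1, 2, 4] / [6, 8] / [7];  Q = [1, 3, 6] / [2, 5] / [4]
  Insert 9 (step 7): P = [1, 2, 4, 9] / [6, 8] / [7];  Q = [1, 3, 6, 7] / [2, 5] / [4]
  Insert 3 (step 8): P = [1, 2, 3, 9] / [4, 8] / [6] / [7];  Q = [1, 3, 6, 7] / [2, 5] / [4] / [8]
  Insert 5 (step 9): P = [1, 2, 3, 5] / [4, 8, 9] / [6] / [7];  Q = [1, 3, 6, 7] / [2, 5, 9] / [4] / [8]
Final shape: (4, 3, 1, 1).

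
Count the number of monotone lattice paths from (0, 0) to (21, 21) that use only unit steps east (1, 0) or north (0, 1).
Number of paths = 538257874440

A monotone lattice path from (0, 0) to (21, 21) consists of 21 east steps and 21 north steps in some order, so it is determined by which 21 of the 42 steps are east. The count is C(42, 21) = 538257874440.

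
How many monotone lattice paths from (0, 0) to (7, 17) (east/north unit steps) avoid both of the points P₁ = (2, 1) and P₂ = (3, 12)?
Number of paths = 232263

Inclusion–exclusion. Total paths: C(24, 7) = 346104. Through P₁: C(3, 2)·C(21, 5) = 61047. Through P₂: C(15, 3)·C(9, 4) = 57330. Since P₁ is strictly southwest of P₂, a monotone path through both must visit P₁ then P₂; paths through both = C(3, 2)·C(12, 1)·C(9, 4) = 4536. Avoid both = 346104 − 61047 − 57330 + 4536 = 232263.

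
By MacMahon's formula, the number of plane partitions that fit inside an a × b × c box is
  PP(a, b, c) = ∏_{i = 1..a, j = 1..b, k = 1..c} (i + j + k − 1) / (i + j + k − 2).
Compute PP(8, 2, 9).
PP(8, 2, 9) = 118195220

Evaluate the triple product over i = 1..8, j = 1..2, k = 1..9. The factors are (2/1) · (3/2) · (4/3) · (5/4) · (6/5) · (7/6) · (8/7) · (9/8) · … (144 factors total). The numerators and denominators telescope so the product is an integer; carrying out the multiplication exactly gives PP(8, 2, 9) = 118195220.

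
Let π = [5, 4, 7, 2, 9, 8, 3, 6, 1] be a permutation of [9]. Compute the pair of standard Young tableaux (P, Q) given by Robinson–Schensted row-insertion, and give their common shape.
P = [1, 3, 6] / [2, 7, 8] / [4, 9] / [5];  Q = [1, 3, 5] / [2, 6, 8] / [4, 7] / [9];  common shape = (3, 3, 2, 1)

Row-insert the values π_1, π_2, … into P one at a time, bumping the leftmost entry strictly greater than the inserted value down to the next row. The recording tableau Q records, in position (i, j), the step at which that cell was added to P.
  Insert 5 (step 1): P = [5];  Q = [1]
  Insert 4 (step 2): P = [4] / [5];  Q = [1] / [2]
  Insert 7 (step 3): P = [4, 7] / [5];  Q = [1, 3] / [2]
  Insert 2 (step 4): P = [2, 7] / [4] / [5];  Q = [1, 3] / [2] / [4]
  Insert 9 (step 5): P = [2, 7, 9] / [4] / [5];  Q = [1, 3, 5] / [2] / [4]
  Insert 8 (step 6): P = [2, 7, 8] / [4, 9] / [5];  Q = [1, 3, 5] / [2, 6] / [4]
  Insert 3 (step 7): P = [2, 3, 8] / [4, 7] / [5, 9];  Q = [1, 3, 5] / [2, 6] / [4, 7]
  Insert 6 (step 8): P = [2, 3, 6] / [4, 7, 8] / [5, 9];  Q = [1, 3, 5] / [2, 6, 8] / [4, 7]
  Insert 1 (step 9): P = [1, 3, 6] / [2, 7, 8] / [4, 9] / [5];  Q = [1, 3, 5] / [2, 6, 8] / [4, 7] / [9]
Final shape: (3, 3, 2, 1).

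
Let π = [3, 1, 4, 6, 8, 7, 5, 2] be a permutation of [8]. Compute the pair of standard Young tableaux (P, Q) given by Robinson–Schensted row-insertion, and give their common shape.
P = [1, 2, 5, 7] / [3, 4] / [6] / [8];  Q = [1, 3, 4, 5] / [2, 6] / [7] / [8];  common shape = (4, 2, 1, 1)

Row-insert the values π_1, π_2, … into P one at a time, bumping the leftmost entry strictly greater than the inserted value down to the next row. The recording tableau Q records, in position (i, j), the step at which that cell was added to P.
  Insert 3 (step 1): P = [3];  Q = [1]
  Insert 1 (step 2): P = [1] / [3];  Q = [1] / [2]
  Insert 4 (step 3): P = [1, 4] / [3];  Q = [1, 3] / [2]
  Insert 6 (step 4): P = [1, 4, 6] / [3];  Q = [1, 3, 4] / [2]
  Insert 8 (step 5): P = [1, 4, 6, 8] / [3];  Q = [1, 3, 4, 5] / [2]
  Insert 7 (step 6): P = [1, 4, 6, 7] / [3, 8];  Q = [1, 3, 4, 5] / [2, 6]
  Insert 5 (step 7): P = [1, 4, 5, 7] / [3, 6] / [8];  Q = [1, 3, 4, 5] / [2, 6] / [7]
  Insert 2 (step 8): P = [1, 2, 5, 7] / [3, 4] / [6] / [8];  Q = [1, 3, 4, 5] / [2, 6] / [7] / [8]
Final shape: (4, 2, 1, 1).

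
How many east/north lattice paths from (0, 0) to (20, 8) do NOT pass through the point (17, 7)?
Number of paths = 1723689

Total paths from (0, 0) to (20, 8): C(28, 20) = 3108105. Paths through (17, 7): (paths (0, 0) → (17, 7)) × (paths (17, 7) → (20, 8)) = C(24, 17) · C(4, 3) = 346104 · 4 = 1384416. Avoidance count = 3108105 − 1384416 = 1723689.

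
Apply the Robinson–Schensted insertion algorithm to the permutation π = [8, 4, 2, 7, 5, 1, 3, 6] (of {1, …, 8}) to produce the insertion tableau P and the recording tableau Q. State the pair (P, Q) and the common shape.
P = [1, 3, 6] / [2, 5] / [4, 7] / [8];  Q = [1, 4, 8] / [2, 5] / [3, 7] / [6];  common shape = (3, 2, 2, 1)

Row-insert the values π_1, π_2, … into P one at a time, bumping the leftmost entry strictly greater than the inserted value down to the next row. The recording tableau Q records, in position (i, j), the step at which that cell was added to P.
  Insert 8 (step 1): P = [8];  Q = [1]
  Insert 4 (step 2): P = [4] / [8];  Q = [1] / [2]
  Insert 2 (step 3): P = [2] / [4] / [8];  Q = [1] / [2] / [3]
  Insert 7 (step 4): P = [2, 7] / [4] / [8];  Q = [1, 4] / [2] / [3]
  Insert 5 (step 5): P = [2, 5] / [4, 7] / [8];  Q = [1, 4] / [2, 5] / [3]
  Insert 1 (step 6): P = [1, 5] / [2, 7] / [4] / [8];  Q = [1, 4] / [2, 5] / [3] / [6]
  Insert 3 (step 7): P = [1, 3] / [2, 5] / [4, 7] / [8];  Q = [1, 4] / [2, 5] / [3, 7] / [6]
  Insert 6 (step 8): P = [1, 3, 6] / [2, 5] / [4, 7] / [8];  Q = [1, 4, 8] / [2, 5] / [3, 7] / [6]
Final shape: (3, 2, 2, 1).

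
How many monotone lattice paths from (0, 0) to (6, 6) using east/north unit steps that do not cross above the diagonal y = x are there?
C_6 = 132

These NE paths below the diagonal are counted by the Catalan number C_n = (1/(n + 1)) · C(2n, n). For n = 6: C_6 = (1/7) · C(12, 6) = 924/7 = 132.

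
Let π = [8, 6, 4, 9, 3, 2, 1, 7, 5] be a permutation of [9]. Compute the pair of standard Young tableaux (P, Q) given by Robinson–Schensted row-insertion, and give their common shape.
P = [1, 5] / [2, 7] / [3, 9] / [4] / [6] / [8];  Q = [1, 4] / [2, 8] / [3, 9] / [5] / [6] / [7];  common shape = (2, 2, 2, 1, 1, 1)

Row-insert the values π_1, π_2, … into P one at a time, bumping the leftmost entry strictly greater than the inserted value down to the next row. The recording tableau Q records, in position (i, j), the step at which that cell was added to P.
  Insert 8 (step 1): P = [8];  Q = [1]
  Insert 6 (step 2): P = [6] / [8];  Q = [1] / [2]
  Insert 4 (step 3): P = [4] / [6] / [8];  Q = [1] / [2] / [3]
  Insert 9 (step 4): P = [4, 9] / [6] / [8];  Q = [1, 4] / [2] / [3]
  Insert 3 (step 5): P = [3, 9] / [4] / [6] / [8];  Q = [1, 4] / [2] / [3] / [5]
  Insert 2 (step 6): P = [2, 9] / [3] / [4] / [6] / [8];  Q = [1, 4] / [2] / [3] / [5] / [6]
  Insert 1 (step 7): P = [1, 9] / [2] / [3] / [4] / [6] / [8];  Q = [1, 4] / [2] / [3] / [5] / [6] / [7]
  Insert 7 (step 8): P = [1, 7] / [2, 9] / [3] / [4] / [6] / [8];  Q = [1, 4] / [2, 8] / [3] / [5] / [6] / [7]
  Insert 5 (step 9): P = [1, 5] / [2, 7] / [3, 9] / [4] / [6] / [8];  Q = [1, 4] / [2, 8] / [3, 9] / [5] / [6] / [7]
Final shape: (2, 2, 2, 1, 1, 1).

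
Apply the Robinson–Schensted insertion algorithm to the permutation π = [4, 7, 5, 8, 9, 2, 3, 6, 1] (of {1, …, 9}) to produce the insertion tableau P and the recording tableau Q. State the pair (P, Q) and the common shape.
P = [1, 3, 6, 9] / [2, 5, 8] / [4] / [7];  Q = [1, 2, 4, 5] / [3, 7, 8] / [6] / [9];  common shape = (4, 3, 1, 1)

Row-insert the values π_1, π_2, … into P one at a time, bumping the leftmost entry strictly greater than the inserted value down to the next row. The recording tableau Q records, in position (i, j), the step at which that cell was added to P.
  Insert 4 (step 1): P = [4];  Q = [1]
  Insert 7 (step 2): P = [4, 7];  Q = [1, 2]
  Insert 5 (step 3): P = [4, 5] / [7];  Q = [1, 2] / [3]
  Insert 8 (step 4): P = [4, 5, 8] / [7];  Q = [1, 2, 4] / [3]
  Insert 9 (step 5): P = [4, 5, 8, 9] / [7];  Q = [1, 2, 4, 5] / [3]
  Insert 2 (step 6): P = [2, 5, 8, 9] / [4] / [7];  Q = [1, 2, 4, 5] / [3] / [6]
  Insert 3 (step 7): P = [2, 3, 8, 9] / [4, 5] / [7];  Q = [1, 2, 4, 5] / [3, 7] / [6]
  Insert 6 (step 8): P = [2, 3, 6, 9] / [4, 5, 8] / [7];  Q = [1, 2, 4, 5] / [3, 7, 8] / [6]
  Insert 1 (step 9): P = [1, 3, 6, 9] / [2, 5, 8] / [4] / [7];  Q = [1, 2, 4, 5] / [3, 7, 8] / [6] / [9]
Final shape: (4, 3, 1, 1).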